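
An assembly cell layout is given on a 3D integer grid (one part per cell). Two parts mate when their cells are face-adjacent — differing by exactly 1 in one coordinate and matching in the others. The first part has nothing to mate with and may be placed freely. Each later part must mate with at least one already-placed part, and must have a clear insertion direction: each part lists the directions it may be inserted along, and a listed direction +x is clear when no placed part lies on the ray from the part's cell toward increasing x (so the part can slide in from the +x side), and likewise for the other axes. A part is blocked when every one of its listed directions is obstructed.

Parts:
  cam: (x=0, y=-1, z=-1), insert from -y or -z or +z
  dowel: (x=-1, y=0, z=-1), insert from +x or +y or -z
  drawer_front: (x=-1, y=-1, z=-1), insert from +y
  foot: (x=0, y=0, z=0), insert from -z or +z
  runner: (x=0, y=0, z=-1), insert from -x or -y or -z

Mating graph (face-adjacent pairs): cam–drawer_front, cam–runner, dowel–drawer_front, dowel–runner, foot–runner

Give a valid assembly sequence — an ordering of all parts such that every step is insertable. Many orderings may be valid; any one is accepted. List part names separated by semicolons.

1. runner@(0, 0, -1) [-x clear] — {runner}
2. foot@(0, 0, 0) [+z clear] — {foot, runner}
3. cam@(0, -1, -1) [-y clear] — {cam, foot, runner}
4. drawer_front@(-1, -1, -1) [+y clear] — {cam, drawer_front, foot, runner}
5. dowel@(-1, 0, -1) [+y clear] — {cam, dowel, drawer_front, foot, runner}

runner; foot; cam; drawer_front; dowel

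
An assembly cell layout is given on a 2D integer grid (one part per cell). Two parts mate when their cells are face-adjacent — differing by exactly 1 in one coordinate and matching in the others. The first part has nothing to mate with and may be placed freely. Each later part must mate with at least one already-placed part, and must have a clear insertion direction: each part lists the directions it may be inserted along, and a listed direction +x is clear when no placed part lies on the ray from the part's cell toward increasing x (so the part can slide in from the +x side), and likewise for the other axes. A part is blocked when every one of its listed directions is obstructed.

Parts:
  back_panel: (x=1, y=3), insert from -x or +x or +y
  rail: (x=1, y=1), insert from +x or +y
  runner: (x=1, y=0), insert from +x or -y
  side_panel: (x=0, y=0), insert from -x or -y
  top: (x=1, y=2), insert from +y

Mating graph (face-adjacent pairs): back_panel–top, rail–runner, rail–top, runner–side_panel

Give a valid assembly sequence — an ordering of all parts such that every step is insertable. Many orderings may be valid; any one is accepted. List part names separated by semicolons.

rail; top; back_panel; runner; side_panel

1. rail@(1, 1) [+x clear] — {rail}
2. top@(1, 2) [+y clear] — {rail, top}
3. back_panel@(1, 3) [-x clear] — {back_panel, rail, top}
4. runner@(1, 0) [+x clear] — {back_panel, rail, runner, top}
5. side_panel@(0, 0) [-x clear] — {back_panel, rail, runner, side_panel, top}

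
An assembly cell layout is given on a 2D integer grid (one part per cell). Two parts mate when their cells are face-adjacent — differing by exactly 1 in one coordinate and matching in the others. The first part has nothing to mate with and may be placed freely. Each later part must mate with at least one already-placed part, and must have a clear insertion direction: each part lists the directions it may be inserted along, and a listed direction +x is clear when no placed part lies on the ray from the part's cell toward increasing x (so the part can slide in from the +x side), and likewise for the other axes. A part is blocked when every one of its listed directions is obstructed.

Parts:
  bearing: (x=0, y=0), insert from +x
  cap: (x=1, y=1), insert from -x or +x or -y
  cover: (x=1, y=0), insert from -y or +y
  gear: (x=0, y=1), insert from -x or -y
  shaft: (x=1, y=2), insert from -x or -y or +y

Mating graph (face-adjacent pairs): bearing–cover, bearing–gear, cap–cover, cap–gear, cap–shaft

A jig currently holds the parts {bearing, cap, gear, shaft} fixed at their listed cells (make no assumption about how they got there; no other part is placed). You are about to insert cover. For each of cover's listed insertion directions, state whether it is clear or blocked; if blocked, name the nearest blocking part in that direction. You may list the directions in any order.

+y: blocked by cap; -y: clear

-y: ray from cover(1, 0) has no placed part ⇒ clear
+y: nearest on ray is cap@(1, 1) ⇒ blocked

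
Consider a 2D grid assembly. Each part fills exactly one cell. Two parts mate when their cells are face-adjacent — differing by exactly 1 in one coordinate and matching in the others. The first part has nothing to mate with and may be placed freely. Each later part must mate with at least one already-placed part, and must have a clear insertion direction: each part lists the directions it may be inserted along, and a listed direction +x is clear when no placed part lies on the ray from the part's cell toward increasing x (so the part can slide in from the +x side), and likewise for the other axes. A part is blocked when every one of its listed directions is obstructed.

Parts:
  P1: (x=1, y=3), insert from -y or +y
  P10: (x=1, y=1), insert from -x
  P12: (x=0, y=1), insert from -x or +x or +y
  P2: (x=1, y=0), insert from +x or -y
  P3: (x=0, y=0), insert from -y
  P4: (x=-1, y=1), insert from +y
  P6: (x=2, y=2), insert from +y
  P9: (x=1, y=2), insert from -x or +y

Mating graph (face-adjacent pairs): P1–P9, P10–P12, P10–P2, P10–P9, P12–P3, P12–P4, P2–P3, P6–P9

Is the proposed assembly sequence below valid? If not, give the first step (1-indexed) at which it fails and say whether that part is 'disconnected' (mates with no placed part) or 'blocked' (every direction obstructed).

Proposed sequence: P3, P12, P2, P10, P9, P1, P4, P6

1. P3@(0, 0) [-y clear] — {P3}
2. P12@(0, 1) [-x clear] — {P12, P3}
3. P2@(1, 0) [+x clear] — {P12, P2, P3}
4. P10@(1, 1) — -x all obstructed ⇒ blocked

Invalid at step 4 (blocked)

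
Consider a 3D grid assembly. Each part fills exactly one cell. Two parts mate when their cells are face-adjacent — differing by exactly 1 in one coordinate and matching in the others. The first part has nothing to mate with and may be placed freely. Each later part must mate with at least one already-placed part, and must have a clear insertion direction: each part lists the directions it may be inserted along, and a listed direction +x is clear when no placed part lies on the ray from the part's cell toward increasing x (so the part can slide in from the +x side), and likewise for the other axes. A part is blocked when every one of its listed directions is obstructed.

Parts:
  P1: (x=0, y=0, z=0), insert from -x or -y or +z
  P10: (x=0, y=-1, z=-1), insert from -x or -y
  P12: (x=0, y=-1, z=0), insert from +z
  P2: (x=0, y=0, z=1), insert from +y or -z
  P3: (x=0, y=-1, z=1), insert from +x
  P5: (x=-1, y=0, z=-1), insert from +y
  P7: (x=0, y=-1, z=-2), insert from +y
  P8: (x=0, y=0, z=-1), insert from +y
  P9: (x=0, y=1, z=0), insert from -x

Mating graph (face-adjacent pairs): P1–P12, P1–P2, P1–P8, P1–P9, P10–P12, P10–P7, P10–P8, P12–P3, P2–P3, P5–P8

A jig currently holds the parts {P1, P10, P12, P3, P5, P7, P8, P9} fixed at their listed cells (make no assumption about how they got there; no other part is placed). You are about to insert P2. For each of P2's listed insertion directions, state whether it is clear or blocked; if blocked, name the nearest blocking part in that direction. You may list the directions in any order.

+y: ray from P2(0, 0, 1) has no placed part ⇒ clear
-z: nearest on ray is P1@(0, 0, 0) ⇒ blocked

+y: clear; -z: blocked by P1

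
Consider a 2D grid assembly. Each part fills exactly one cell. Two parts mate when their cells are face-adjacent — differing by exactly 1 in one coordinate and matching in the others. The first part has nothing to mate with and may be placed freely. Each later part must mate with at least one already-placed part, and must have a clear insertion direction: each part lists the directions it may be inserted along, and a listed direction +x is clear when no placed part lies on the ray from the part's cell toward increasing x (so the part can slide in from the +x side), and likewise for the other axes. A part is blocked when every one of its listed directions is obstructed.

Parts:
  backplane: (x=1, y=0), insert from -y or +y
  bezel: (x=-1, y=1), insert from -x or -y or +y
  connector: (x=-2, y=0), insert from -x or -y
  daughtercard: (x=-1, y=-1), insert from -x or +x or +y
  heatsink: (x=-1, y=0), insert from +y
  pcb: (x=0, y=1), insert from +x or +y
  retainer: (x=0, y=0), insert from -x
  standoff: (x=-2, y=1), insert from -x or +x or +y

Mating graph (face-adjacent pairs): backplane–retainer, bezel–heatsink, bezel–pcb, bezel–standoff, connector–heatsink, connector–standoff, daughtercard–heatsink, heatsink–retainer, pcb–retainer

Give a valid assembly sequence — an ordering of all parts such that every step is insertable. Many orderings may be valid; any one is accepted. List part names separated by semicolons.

1. retainer@(0, 0) [-x clear] — {retainer}
2. pcb@(0, 1) [+x clear] — {pcb, retainer}
3. heatsink@(-1, 0) [+y clear] — {heatsink, pcb, retainer}
4. bezel@(-1, 1) [-x clear] — {bezel, heatsink, pcb, retainer}
5. standoff@(-2, 1) [-x clear] — {bezel, heatsink, pcb, retainer, standoff}
6. backplane@(1, 0) [-y clear] — {backplane, bezel, heatsink, pcb, retainer, standoff}
7. connector@(-2, 0) [-x clear] — {backplane, bezel, connector, heatsink, pcb, retainer, standoff}
8. daughtercard@(-1, -1) [-x clear] — {backplane, bezel, connector, daughtercard, heatsink, pcb, retainer, standoff}

retainer; pcb; heatsink; bezel; standoff; backplane; connector; daughtercard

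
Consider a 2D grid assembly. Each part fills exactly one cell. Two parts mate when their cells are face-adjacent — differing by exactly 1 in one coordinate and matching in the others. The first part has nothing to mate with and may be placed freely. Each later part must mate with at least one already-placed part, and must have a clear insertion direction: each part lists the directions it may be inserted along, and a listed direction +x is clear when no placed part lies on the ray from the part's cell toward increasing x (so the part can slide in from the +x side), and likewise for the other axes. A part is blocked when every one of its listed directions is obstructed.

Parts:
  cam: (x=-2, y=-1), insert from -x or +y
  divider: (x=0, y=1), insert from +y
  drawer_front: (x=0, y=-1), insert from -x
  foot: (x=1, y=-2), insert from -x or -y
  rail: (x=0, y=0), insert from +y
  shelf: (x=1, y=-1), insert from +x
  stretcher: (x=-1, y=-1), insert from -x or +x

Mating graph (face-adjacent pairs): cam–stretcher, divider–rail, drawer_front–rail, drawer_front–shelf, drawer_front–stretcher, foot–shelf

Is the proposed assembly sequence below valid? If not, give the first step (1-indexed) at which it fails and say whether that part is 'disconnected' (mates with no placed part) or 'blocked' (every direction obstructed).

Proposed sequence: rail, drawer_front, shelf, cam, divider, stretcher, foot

Invalid at step 4 (disconnected)

1. rail@(0, 0) [+y clear] — {rail}
2. drawer_front@(0, -1) [-x clear] — {drawer_front, rail}
3. shelf@(1, -1) [+x clear] — {drawer_front, rail, shelf}
4. cam@(-2, -1) — no placed neighbour ⇒ disconnected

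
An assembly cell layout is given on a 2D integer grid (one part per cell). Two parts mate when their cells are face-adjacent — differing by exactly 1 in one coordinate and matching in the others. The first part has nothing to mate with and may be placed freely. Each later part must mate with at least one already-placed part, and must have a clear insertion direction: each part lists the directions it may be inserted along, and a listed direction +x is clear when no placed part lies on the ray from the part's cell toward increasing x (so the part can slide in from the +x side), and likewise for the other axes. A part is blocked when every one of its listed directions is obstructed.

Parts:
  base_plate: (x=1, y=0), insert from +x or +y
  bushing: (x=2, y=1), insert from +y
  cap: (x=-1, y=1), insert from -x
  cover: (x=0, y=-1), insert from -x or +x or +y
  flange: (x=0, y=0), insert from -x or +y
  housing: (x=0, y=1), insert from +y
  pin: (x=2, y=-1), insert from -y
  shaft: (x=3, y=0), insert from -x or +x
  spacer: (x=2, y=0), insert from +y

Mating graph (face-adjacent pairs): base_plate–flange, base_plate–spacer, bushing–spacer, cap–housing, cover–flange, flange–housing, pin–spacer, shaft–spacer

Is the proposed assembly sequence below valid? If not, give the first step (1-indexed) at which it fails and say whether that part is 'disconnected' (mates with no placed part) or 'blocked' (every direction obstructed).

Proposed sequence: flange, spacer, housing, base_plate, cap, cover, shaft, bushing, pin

Invalid at step 2 (disconnected)

1. flange@(0, 0) [-x clear] — {flange}
2. spacer@(2, 0) — no placed neighbour ⇒ disconnected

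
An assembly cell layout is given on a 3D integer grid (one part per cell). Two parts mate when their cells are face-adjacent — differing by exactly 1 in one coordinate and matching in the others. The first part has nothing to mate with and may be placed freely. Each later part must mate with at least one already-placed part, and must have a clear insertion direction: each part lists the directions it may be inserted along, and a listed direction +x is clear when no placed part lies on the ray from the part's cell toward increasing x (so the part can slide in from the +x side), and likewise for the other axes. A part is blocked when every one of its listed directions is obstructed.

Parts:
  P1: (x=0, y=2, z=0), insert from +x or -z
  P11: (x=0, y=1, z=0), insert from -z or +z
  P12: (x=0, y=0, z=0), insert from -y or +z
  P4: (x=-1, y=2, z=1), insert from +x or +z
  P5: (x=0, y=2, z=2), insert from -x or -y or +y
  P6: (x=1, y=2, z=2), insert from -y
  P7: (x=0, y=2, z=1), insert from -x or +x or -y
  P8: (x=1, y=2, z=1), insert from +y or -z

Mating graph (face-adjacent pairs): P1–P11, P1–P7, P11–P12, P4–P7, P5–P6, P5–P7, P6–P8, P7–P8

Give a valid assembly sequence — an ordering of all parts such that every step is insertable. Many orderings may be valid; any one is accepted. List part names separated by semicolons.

1. P8@(1, 2, 1) [+y clear] — {P8}
2. P6@(1, 2, 2) [-y clear] — {P6, P8}
3. P7@(0, 2, 1) [-x clear] — {P6, P7, P8}
4. P1@(0, 2, 0) [+x clear] — {P1, P6, P7, P8}
5. P11@(0, 1, 0) [-z clear] — {P1, P11, P6, P7, P8}
6. P12@(0, 0, 0) [-y clear] — {P1, P11, P12, P6, P7, P8}
7. P4@(-1, 2, 1) [+z clear] — {P1, P11, P12, P4, P6, P7, P8}
8. P5@(0, 2, 2) [-x clear] — {P1, P11, P12, P4, P5, P6, P7, P8}

P8; P6; P7; P1; P11; P12; P4; P5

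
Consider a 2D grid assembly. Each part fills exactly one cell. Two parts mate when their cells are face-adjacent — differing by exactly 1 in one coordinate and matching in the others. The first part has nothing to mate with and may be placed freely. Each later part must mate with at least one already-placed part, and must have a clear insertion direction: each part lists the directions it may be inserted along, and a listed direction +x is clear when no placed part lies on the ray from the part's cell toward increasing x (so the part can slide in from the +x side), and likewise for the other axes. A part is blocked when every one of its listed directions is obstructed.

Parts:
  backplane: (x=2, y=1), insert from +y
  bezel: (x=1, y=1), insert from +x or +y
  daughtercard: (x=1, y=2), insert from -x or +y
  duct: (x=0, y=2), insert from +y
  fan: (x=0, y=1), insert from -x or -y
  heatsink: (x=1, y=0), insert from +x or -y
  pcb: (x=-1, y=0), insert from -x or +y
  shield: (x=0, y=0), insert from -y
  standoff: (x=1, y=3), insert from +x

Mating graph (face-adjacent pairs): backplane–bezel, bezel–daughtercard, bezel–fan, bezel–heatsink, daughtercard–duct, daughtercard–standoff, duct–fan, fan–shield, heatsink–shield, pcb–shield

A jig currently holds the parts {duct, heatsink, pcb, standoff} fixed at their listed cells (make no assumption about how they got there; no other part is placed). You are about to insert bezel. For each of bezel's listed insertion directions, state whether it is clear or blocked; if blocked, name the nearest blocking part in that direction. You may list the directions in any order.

+x: clear; +y: blocked by standoff

+x: ray from bezel(1, 1) has no placed part ⇒ clear
+y: nearest on ray is standoff@(1, 3) ⇒ blocked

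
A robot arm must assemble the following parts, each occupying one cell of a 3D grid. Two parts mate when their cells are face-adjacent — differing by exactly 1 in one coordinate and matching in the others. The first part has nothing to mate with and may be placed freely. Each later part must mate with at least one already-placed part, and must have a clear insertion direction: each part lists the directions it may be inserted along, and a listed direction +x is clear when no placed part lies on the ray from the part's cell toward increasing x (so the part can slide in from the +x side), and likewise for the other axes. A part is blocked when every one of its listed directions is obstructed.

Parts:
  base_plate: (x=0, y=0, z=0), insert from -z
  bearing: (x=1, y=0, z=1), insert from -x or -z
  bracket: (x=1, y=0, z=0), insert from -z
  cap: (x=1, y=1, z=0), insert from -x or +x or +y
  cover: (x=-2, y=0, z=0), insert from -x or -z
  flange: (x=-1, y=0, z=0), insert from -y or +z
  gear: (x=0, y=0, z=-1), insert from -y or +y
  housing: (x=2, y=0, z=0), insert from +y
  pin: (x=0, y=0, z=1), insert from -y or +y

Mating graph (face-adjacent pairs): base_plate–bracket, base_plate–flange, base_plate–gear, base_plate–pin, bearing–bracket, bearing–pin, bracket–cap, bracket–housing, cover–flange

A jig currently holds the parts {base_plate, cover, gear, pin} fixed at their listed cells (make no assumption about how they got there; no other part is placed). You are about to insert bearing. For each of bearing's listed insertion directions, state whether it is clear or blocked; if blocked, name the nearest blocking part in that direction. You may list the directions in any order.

-x: nearest on ray is pin@(0, 0, 1) ⇒ blocked
-z: ray from bearing(1, 0, 1) has no placed part ⇒ clear

-x: blocked by pin; -z: clear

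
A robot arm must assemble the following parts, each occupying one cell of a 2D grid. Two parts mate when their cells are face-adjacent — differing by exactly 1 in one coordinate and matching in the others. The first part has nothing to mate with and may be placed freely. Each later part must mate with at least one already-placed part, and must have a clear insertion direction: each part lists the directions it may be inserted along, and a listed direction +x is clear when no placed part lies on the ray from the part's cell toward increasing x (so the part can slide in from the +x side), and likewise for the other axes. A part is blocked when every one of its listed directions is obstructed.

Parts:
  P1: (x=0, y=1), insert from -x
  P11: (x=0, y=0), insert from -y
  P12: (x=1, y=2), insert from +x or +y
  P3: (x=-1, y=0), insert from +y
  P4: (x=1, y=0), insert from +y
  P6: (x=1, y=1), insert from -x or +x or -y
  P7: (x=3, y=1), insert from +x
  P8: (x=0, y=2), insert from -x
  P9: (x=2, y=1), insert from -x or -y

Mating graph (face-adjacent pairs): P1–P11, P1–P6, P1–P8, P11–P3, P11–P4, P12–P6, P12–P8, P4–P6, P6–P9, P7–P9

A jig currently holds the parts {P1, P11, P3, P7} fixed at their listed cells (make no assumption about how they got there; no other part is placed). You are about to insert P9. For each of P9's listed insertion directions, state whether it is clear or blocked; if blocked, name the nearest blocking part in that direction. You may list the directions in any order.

-x: nearest on ray is P1@(0, 1) ⇒ blocked
-y: ray from P9(2, 1) has no placed part ⇒ clear

-x: blocked by P1; -y: clear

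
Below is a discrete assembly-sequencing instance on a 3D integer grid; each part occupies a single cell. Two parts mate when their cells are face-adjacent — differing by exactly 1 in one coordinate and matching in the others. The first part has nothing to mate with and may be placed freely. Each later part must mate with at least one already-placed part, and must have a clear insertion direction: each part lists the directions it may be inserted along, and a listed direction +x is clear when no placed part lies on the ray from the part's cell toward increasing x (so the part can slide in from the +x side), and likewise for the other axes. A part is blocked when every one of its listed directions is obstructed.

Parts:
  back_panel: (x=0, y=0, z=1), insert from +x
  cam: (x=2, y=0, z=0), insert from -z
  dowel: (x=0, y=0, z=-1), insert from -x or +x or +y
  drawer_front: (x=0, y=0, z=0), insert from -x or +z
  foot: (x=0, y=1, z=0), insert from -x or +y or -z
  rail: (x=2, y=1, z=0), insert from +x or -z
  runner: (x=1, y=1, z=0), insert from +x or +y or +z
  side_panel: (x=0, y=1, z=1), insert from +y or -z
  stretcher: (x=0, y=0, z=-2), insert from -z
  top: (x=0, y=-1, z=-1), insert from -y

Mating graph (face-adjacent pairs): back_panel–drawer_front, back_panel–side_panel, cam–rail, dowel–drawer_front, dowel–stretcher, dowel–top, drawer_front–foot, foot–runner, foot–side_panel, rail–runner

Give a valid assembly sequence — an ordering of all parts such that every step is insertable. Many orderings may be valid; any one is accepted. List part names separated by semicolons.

rail; cam; runner; foot; drawer_front; back_panel; dowel; stretcher; top; side_panel

1. rail@(2, 1, 0) [+x clear] — {rail}
2. cam@(2, 0, 0) [-z clear] — {cam, rail}
3. runner@(1, 1, 0) [+y clear] — {cam, rail, runner}
4. foot@(0, 1, 0) [-x clear] — {cam, foot, rail, runner}
5. drawer_front@(0, 0, 0) [-x clear] — {cam, drawer_front, foot, rail, runner}
6. back_panel@(0, 0, 1) [+x clear] — {back_panel, cam, drawer_front, foot, rail, runner}
7. dowel@(0, 0, -1) [-x clear] — {back_panel, cam, dowel, drawer_front, foot, rail, runner}
8. stretcher@(0, 0, -2) [-z clear] — {back_panel, cam, dowel, drawer_front, foot, rail, runner, stretcher}
9. top@(0, -1, -1) [-y clear] — {back_panel, cam, dowel, drawer_front, foot, rail, runner, stretcher, top}
10. side_panel@(0, 1, 1) [+y clear] — {back_panel, cam, dowel, drawer_front, foot, rail, runner, side_panel, stretcher, top}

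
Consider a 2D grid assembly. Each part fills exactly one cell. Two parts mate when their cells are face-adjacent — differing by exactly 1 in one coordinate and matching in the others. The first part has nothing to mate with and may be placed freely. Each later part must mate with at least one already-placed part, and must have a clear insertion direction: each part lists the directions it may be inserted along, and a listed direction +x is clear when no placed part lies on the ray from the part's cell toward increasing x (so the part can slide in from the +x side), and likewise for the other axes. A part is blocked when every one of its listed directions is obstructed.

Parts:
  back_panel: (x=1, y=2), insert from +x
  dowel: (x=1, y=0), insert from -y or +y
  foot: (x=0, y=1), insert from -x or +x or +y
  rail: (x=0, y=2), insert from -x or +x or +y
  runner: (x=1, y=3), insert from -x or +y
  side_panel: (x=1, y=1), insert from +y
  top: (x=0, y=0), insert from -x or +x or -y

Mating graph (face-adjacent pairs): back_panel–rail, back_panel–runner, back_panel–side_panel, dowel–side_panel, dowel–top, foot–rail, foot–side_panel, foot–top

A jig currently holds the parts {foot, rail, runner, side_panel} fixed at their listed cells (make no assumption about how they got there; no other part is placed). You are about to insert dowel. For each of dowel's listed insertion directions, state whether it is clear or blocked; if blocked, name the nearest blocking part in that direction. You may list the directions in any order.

+y: blocked by side_panel; -y: clear

-y: ray from dowel(1, 0) has no placed part ⇒ clear
+y: nearest on ray is side_panel@(1, 1) ⇒ blocked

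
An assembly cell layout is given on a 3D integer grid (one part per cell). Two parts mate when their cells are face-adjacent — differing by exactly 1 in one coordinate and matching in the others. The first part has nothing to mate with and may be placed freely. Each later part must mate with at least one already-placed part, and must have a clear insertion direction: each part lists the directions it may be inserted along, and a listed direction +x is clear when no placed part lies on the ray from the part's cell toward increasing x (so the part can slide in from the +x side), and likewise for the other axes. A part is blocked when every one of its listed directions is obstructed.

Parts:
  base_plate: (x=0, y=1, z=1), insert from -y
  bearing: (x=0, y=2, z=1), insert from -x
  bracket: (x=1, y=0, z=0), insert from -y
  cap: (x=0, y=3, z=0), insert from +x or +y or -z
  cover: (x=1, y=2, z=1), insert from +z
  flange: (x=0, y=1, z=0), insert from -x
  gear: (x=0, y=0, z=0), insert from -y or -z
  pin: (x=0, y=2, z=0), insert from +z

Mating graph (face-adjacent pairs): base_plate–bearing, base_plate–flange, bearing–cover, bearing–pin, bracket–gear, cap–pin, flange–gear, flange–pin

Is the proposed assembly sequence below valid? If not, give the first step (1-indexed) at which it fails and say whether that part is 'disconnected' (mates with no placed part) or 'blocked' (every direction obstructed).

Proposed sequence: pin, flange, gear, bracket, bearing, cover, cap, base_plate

Valid

1. pin@(0, 2, 0) [+z clear] — {pin}
2. flange@(0, 1, 0) [-x clear] — {flange, pin}
3. gear@(0, 0, 0) [-y clear] — {flange, gear, pin}
4. bracket@(1, 0, 0) [-y clear] — {bracket, flange, gear, pin}
5. bearing@(0, 2, 1) [-x clear] — {bearing, bracket, flange, gear, pin}
6. cover@(1, 2, 1) [+z clear] — {bearing, bracket, cover, flange, gear, pin}
7. cap@(0, 3, 0) [+x clear] — {bearing, bracket, cap, cover, flange, gear, pin}
8. base_plate@(0, 1, 1) [-y clear] — {base_plate, bearing, bracket, cap, cover, flange, gear, pin}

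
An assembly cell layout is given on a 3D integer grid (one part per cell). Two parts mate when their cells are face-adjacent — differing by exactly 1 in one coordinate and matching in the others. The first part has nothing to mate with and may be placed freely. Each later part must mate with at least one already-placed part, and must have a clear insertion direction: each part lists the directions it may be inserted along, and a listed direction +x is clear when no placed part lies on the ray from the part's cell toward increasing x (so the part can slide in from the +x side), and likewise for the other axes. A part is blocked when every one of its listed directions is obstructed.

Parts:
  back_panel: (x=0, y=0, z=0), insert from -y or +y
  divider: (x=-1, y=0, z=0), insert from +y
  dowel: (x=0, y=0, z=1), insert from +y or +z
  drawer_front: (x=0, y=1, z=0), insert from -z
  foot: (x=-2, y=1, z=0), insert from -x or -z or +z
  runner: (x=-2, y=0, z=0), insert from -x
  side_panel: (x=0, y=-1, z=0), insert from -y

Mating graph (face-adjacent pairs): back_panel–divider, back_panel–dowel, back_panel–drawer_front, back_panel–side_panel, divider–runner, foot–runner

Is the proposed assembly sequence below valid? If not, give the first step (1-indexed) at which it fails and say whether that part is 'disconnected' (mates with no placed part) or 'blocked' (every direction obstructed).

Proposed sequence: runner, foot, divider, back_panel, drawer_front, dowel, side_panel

1. runner@(-2, 0, 0) [-x clear] — {runner}
2. foot@(-2, 1, 0) [-x clear] — {foot, runner}
3. divider@(-1, 0, 0) [+y clear] — {divider, foot, runner}
4. back_panel@(0, 0, 0) [-y clear] — {back_panel, divider, foot, runner}
5. drawer_front@(0, 1, 0) [-z clear] — {back_panel, divider, drawer_front, foot, runner}
6. dowel@(0, 0, 1) [+y clear] — {back_panel, divider, dowel, drawer_front, foot, runner}
7. side_panel@(0, -1, 0) [-y clear] — {back_panel, divider, dowel, drawer_front, foot, runner, side_panel}

Valid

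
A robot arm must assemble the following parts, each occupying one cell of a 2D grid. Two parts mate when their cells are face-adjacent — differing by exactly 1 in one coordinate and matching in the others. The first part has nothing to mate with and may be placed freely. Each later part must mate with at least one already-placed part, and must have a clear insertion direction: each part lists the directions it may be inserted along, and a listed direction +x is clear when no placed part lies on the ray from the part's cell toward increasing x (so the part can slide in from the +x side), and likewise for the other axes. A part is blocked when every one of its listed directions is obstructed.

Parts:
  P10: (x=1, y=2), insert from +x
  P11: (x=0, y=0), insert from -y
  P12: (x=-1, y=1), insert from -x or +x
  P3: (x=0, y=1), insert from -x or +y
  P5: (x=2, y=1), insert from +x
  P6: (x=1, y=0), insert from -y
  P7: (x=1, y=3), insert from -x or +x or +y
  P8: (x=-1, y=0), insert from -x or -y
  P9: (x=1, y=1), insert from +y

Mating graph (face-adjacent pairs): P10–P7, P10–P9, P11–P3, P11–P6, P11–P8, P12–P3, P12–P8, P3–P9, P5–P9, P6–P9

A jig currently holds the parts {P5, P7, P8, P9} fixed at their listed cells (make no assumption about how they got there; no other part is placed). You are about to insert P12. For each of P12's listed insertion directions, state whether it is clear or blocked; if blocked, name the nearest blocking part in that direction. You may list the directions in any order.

+x: blocked by P9; -x: clear

-x: ray from P12(-1, 1) has no placed part ⇒ clear
+x: nearest on ray is P9@(1, 1) ⇒ blocked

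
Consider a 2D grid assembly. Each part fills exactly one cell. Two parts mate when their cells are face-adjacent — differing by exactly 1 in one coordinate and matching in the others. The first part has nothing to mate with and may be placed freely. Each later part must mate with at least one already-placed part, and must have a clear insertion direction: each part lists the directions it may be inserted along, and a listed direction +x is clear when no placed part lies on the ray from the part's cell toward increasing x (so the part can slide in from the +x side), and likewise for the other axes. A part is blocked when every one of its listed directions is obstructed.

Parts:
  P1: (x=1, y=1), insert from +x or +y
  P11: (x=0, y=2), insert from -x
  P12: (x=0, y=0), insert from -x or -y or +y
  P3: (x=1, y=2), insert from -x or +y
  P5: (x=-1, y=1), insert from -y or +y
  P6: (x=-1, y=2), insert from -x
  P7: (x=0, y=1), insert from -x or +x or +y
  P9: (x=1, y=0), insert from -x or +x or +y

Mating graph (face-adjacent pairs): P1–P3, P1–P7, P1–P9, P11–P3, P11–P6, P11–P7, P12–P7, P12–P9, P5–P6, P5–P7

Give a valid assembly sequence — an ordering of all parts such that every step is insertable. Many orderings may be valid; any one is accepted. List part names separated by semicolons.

P11; P7; P6; P3; P1; P9; P12; P5

1. P11@(0, 2) [-x clear] — {P11}
2. P7@(0, 1) [-x clear] — {P11, P7}
3. P6@(-1, 2) [-x clear] — {P11, P6, P7}
4. P3@(1, 2) [+y clear] — {P11, P3, P6, P7}
5. P1@(1, 1) [+x clear] — {P1, P11, P3, P6, P7}
6. P9@(1, 0) [-x clear] — {P1, P11, P3, P6, P7, P9}
7. P12@(0, 0) [-x clear] — {P1, P11, P12, P3, P6, P7, P9}
8. P5@(-1, 1) [-y clear] — {P1, P11, P12, P3, P5, P6, P7, P9}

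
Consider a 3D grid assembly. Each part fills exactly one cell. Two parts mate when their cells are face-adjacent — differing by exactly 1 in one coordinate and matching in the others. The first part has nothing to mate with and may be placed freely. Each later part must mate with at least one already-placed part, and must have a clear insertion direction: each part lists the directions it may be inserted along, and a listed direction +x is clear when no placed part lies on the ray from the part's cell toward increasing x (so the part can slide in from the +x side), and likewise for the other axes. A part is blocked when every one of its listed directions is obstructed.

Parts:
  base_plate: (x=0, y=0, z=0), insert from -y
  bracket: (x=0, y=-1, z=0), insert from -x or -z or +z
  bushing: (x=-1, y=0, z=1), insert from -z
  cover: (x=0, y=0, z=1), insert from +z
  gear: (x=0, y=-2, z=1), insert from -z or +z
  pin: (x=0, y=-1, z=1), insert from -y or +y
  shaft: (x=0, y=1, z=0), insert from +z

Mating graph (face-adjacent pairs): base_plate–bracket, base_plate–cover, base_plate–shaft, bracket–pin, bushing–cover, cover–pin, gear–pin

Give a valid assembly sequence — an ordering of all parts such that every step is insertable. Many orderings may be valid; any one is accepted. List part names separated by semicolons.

1. pin@(0, -1, 1) [-y clear] — {pin}
2. cover@(0, 0, 1) [+z clear] — {cover, pin}
3. base_plate@(0, 0, 0) [-y clear] — {base_plate, cover, pin}
4. bracket@(0, -1, 0) [-x clear] — {base_plate, bracket, cover, pin}
5. shaft@(0, 1, 0) [+z clear] — {base_plate, bracket, cover, pin, shaft}
6. gear@(0, -2, 1) [-z clear] — {base_plate, bracket, cover, gear, pin, shaft}
7. bushing@(-1, 0, 1) [-z clear] — {base_plate, bracket, bushing, cover, gear, pin, shaft}

pin; cover; base_plate; bracket; shaft; gear; bushing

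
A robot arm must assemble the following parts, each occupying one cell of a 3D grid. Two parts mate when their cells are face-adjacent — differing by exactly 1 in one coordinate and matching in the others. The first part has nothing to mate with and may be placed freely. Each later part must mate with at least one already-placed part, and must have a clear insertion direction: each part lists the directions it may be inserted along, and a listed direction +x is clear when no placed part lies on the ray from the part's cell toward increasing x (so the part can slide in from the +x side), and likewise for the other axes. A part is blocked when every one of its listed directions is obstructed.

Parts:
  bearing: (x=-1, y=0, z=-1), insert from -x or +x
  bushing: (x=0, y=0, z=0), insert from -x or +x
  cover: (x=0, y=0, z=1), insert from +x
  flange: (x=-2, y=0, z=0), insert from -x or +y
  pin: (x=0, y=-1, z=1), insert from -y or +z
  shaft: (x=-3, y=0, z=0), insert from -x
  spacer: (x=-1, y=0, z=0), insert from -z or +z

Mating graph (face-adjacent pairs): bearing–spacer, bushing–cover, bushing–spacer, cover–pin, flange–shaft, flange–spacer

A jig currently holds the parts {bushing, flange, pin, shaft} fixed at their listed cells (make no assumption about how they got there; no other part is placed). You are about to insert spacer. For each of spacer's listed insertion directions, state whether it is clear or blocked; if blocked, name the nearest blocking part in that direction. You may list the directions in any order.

-z: ray from spacer(-1, 0, 0) has no placed part ⇒ clear
+z: ray from spacer(-1, 0, 0) has no placed part ⇒ clear

+z: clear; -z: clear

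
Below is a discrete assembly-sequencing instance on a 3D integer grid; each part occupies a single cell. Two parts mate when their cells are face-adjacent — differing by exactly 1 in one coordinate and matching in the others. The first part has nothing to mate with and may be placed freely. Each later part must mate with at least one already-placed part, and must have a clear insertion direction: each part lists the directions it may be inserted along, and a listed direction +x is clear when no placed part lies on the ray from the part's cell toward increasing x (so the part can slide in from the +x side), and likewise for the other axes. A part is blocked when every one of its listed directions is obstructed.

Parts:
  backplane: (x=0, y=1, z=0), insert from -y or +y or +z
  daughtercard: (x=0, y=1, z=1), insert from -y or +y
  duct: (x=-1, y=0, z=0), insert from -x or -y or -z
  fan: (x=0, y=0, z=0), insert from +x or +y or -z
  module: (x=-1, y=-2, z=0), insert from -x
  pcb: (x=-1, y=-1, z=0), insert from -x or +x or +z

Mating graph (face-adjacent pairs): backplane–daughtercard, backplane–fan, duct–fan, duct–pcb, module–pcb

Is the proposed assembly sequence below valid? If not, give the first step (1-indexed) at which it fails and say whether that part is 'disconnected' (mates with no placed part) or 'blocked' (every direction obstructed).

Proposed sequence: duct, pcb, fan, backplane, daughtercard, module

1. duct@(-1, 0, 0) [-x clear] — {duct}
2. pcb@(-1, -1, 0) [-x clear] — {duct, pcb}
3. fan@(0, 0, 0) [+x clear] — {duct, fan, pcb}
4. backplane@(0, 1, 0) [+y clear] — {backplane, duct, fan, pcb}
5. daughtercard@(0, 1, 1) [-y clear] — {backplane, daughtercard, duct, fan, pcb}
6. module@(-1, -2, 0) [-x clear] — {backplane, daughtercard, duct, fan, module, pcb}

Valid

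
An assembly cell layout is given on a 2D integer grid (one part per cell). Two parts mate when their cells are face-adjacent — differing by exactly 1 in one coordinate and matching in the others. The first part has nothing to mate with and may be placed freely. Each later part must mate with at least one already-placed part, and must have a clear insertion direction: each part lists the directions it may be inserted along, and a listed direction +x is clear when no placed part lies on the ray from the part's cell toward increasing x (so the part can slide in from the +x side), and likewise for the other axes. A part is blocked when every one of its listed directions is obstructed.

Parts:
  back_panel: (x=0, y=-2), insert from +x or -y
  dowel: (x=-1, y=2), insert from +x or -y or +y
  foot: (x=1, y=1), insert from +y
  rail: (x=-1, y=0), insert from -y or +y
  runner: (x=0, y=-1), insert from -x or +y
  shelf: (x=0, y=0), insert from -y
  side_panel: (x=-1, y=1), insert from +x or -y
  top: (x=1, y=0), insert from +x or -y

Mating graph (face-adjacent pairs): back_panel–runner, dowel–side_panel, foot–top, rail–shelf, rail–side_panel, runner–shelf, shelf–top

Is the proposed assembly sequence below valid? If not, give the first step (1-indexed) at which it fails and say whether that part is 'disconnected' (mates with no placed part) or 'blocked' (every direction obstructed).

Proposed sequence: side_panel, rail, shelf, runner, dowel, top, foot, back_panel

Valid

1. side_panel@(-1, 1) [+x clear] — {side_panel}
2. rail@(-1, 0) [-y clear] — {rail, side_panel}
3. shelf@(0, 0) [-y clear] — {rail, shelf, side_panel}
4. runner@(0, -1) [-x clear] — {rail, runner, shelf, side_panel}
5. dowel@(-1, 2) [+x clear] — {dowel, rail, runner, shelf, side_panel}
6. top@(1, 0) [+x clear] — {dowel, rail, runner, shelf, side_panel, top}
7. foot@(1, 1) [+y clear] — {dowel, foot, rail, runner, shelf, side_panel, top}
8. back_panel@(0, -2) [+x clear] — {back_panel, dowel, foot, rail, runner, shelf, side_panel, top}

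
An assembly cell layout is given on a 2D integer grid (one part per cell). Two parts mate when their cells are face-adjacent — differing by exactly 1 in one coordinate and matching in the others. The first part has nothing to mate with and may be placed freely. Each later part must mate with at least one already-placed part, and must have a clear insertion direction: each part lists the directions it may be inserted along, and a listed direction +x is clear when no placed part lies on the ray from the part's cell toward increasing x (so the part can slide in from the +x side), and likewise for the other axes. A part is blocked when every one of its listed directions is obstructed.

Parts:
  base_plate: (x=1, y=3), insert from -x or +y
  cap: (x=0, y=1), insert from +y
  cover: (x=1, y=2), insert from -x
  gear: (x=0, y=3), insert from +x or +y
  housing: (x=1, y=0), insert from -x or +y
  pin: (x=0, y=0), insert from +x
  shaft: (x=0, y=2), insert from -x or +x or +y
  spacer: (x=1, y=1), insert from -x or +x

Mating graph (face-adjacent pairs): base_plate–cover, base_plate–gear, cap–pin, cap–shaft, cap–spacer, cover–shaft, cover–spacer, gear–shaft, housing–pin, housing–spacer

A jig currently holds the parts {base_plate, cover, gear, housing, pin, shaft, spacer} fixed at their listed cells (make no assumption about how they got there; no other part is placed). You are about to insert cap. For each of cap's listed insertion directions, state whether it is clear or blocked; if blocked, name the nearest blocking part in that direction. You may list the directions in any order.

+y: blocked by shaft

+y: nearest on ray is shaft@(0, 2) ⇒ blocked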